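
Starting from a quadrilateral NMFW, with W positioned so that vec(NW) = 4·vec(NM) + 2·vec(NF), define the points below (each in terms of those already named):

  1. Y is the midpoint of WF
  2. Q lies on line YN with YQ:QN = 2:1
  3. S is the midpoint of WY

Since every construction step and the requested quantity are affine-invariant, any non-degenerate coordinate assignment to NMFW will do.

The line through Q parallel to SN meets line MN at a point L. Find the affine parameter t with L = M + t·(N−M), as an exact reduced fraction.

Assign N = (0, 0), M = (1, 0), F = (0, 1), W = (4, 2) — the answer is frame-independent, so this choice is without loss of generality.
1. Y is the midpoint of WF ⇒ Y = (2, 3/2)
2. Q lies on line YN with YQ:QN = 2:1 ⇒ Q = (2/3, 1/2)
3. S is the midpoint of WY ⇒ S = (3, 7/4)
through Q parallel to SN: direction (-3, -7/4); meets MN at L = (-4/21, 0)
L = M + t·(N−M) with t = 25/21

t = 25/21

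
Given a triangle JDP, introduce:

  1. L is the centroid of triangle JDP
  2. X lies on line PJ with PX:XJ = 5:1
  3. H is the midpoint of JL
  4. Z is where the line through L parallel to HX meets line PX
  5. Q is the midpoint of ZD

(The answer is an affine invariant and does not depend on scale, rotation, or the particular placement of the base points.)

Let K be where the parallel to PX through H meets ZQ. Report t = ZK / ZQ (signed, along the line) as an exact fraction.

Choose coordinates J = (0, 0), D = (1, 0), P = (0, 1).
1. L is the centroid of triangle JDP ⇒ L = (1/3, 1/3)
2. X lies on line PJ with PX:XJ = 5:1 ⇒ X = (0, 1/6)
3. H is the midpoint of JL ⇒ H = (1/6, 1/6)
4. Z is where the line through L parallel to HX meets line PX ⇒ Z = (0, 1/3)
5. Q is the midpoint of ZD ⇒ Q = (1/2, 1/6)
through H parallel to PX: direction (0, -5/6); meets ZQ at K = (1/6, 5/18)
K = Z + t·(Q−Z) with t = 1/3

t = 1/3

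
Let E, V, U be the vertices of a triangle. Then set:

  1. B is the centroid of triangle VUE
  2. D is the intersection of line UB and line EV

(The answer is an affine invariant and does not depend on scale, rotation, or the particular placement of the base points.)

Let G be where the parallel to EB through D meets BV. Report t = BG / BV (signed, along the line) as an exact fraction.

Set E = (0, 0), V = (1, 0), U = (0, 1); any affine frame gives the same invariant.
1. B is the centroid of triangle VUE ⇒ B = (1/3, 1/3)
2. D is the intersection of line UB and line EV ⇒ D = (1/2, 0)
through D parallel to EB: direction (1/3, 1/3); meets BV at G = (2/3, 1/6)
G = B + t·(V−B) with t = 1/2

t = 1/2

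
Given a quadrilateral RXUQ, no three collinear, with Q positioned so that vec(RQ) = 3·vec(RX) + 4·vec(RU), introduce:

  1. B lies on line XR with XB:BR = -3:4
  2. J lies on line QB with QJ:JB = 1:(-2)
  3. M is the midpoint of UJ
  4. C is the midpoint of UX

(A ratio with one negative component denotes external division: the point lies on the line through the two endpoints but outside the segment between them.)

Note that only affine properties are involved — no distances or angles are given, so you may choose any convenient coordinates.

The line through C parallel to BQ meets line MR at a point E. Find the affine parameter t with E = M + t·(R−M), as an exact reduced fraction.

Work in coordinates with R = (0, 0), X = (1, 0), U = (0, 1), Q = (3, 4).
1. B lies on line XR with XB:BR = -3:4 ⇒ B = (4, 0)
2. J lies on line QB with QJ:JB = 1:(-2) ⇒ J = (2, 8)
3. M is the midpoint of UJ ⇒ M = (1, 9/2)
4. C is the midpoint of UX ⇒ C = (1/2, 1/2)
through C parallel to BQ: direction (-1, 4); meets MR at E = (5/17, 45/34)
E = M + t·(R−M) with t = 12/17

t = 12/17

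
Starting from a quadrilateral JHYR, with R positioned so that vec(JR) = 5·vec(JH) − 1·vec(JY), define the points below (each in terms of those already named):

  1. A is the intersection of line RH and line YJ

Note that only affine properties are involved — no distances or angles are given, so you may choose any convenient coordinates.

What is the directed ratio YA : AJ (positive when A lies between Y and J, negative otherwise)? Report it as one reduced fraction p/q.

Assign J = (0, 0), H = (1, 0), Y = (0, 1), R = (5, -1) — the answer is frame-independent, so this choice is without loss of generality.
1. A is the intersection of line RH and line YJ ⇒ A = (0, 1/4)
A = Y + t·(J−Y) with t = 3/4, so YA:AJ = t:(1−t) = 3/4:1/4

YA:AJ = 3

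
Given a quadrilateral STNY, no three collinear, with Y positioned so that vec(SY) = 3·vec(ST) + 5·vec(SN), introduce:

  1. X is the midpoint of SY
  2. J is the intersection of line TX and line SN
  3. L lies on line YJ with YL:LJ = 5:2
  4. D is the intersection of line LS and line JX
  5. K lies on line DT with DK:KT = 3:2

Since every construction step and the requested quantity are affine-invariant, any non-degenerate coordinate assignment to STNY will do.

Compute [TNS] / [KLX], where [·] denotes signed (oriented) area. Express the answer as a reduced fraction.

Set S = (0, 0), T = (1, 0), N = (0, 1), Y = (3, 5); any affine frame gives the same invariant.
1. X is the midpoint of SY ⇒ X = (3/2, 5/2)
2. J is the intersection of line TX and line SN ⇒ J = (0, -5)
3. L lies on line YJ with YL:LJ = 5:2 ⇒ L = (6/7, -15/7)
4. D is the intersection of line LS and line JX ⇒ D = (2/3, -5/3)
5. K lies on line DT with DK:KT = 3:2 ⇒ K = (13/15, -2/3)
2·[TNS] = 1, 2·[KLX] = 19/21
[TNS]:[KLX] = 1:19/21 = 21/19

[TNS]:[KLX] = 21/19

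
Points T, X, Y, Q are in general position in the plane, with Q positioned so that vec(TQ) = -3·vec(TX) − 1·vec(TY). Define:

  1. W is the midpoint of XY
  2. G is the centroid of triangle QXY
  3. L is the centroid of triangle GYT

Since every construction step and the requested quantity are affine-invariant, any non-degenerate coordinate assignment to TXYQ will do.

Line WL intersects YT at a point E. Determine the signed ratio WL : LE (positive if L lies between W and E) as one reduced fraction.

Work in coordinates with T = (0, 0), X = (1, 0), Y = (0, 1), Q = (-3, -1).
1. W is the midpoint of XY ⇒ W = (1/2, 1/2)
2. G is the centroid of triangle QXY ⇒ G = (-2/3, 0)
3. L is the centroid of triangle GYT ⇒ L = (-2/9, 1/3)
line WL meets YT at E = (0, 5/13)
L = W + t·(E−W) with t = 13/9, so WL:LE = 13/9:-4/9

WL:LE = -13/4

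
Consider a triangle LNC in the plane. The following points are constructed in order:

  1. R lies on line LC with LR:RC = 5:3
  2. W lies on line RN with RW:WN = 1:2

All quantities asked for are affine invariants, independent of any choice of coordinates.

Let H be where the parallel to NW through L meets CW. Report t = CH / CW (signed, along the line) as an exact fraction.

Assign L = (0, 0), N = (1, 0), C = (0, 1) — the answer is frame-independent, so this choice is without loss of generality.
1. R lies on line LC with LR:RC = 5:3 ⇒ R = (0, 5/8)
2. W lies on line RN with RW:WN = 1:2 ⇒ W = (1/3, 5/12)
through L parallel to NW: direction (-2/3, 5/12); meets CW at H = (8/9, -5/9)
H = C + t·(W−C) with t = 8/3

t = 8/3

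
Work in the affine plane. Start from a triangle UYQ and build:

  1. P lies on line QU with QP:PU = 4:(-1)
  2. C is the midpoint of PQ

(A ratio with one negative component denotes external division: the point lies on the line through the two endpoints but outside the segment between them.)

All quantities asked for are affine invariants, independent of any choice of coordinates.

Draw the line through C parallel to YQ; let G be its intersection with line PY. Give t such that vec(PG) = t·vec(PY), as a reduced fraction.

t = 1/2

Assign U = (0, 0), Y = (1, 0), Q = (0, 1) — the answer is frame-independent, so this choice is without loss of generality.
1. P lies on line QU with QP:PU = 4:(-1) ⇒ P = (0, -1/3)
2. C is the midpoint of PQ ⇒ C = (0, 1/3)
through C parallel to YQ: direction (-1, 1); meets PY at G = (1/2, -1/6)
G = P + t·(Y−P) with t = 1/2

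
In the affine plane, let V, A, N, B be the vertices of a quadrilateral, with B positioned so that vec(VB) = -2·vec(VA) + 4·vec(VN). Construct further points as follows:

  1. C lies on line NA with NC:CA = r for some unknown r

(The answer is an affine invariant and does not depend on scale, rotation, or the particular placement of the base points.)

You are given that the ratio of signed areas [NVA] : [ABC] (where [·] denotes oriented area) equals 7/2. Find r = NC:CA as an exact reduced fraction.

Assign V = (0, 0), A = (1, 0), N = (0, 1), B = (-2, 4) — the answer is frame-independent, so this choice is without loss of generality.
1. With NC:CA = r, write λ = r/(r+1) so C = N + λ·(A−N); C is affine-linear in λ
Every point depending on C is an affine combination of C and λ-independent points, so each such coordinate is linear in λ; the λ² term in each signed area is a multiple of (A−N)×(A−N) = 0, so 2·[NVA] and 2·[ABC] are each linear in λ. Evaluating at λ=0 and λ=1:
  2·[NVA] = 1,   2·[ABC] = −λ + 1
So [NVA]:[ABC] = (1) / (−λ + 1). Setting this equal to 7/2:
  1 = 7/2·(−λ + 1)  ⇒  λ = 5/7
Then r = λ/(1−λ) = (5/7)/(2/7) = 5/2. Check: with r = 5/2, C = (5/7, 2/7) and [NVA]:[ABC] = 7/2 as required.

r = 5/2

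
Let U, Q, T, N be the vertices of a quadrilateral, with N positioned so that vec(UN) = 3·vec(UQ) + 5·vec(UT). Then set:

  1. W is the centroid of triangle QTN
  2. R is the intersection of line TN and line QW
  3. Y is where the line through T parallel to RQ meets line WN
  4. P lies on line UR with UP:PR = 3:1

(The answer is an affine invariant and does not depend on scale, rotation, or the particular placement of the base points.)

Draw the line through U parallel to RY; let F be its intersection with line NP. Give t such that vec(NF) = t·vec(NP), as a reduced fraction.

Choose coordinates U = (0, 0), Q = (1, 0), T = (0, 1), N = (3, 5).
1. W is the centroid of triangle QTN ⇒ W = (4/3, 2)
2. R is the intersection of line TN and line QW ⇒ R = (3/2, 3)
3. Y is where the line through T parallel to RQ meets line WN ⇒ Y = (-1/3, -1)
4. P lies on line UR with UP:PR = 3:1 ⇒ P = (9/8, 9/4)
through U parallel to RY: direction (-11/6, -4); meets NP at F = (99/118, 108/59)
F = N + t·(P−N) with t = 68/59

t = 68/59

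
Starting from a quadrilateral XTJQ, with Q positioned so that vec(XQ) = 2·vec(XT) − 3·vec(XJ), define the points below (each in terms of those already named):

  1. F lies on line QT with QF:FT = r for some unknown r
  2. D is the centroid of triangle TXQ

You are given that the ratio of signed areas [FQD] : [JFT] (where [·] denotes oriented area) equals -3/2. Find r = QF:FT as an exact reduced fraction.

Assign X = (0, 0), T = (1, 0), J = (0, 1), Q = (2, -3) — the answer is frame-independent, so this choice is without loss of generality.
1. With QF:FT = r, write λ = r/(r+1) so F = Q + λ·(T−Q); F is affine-linear in λ
2. D is the centroid of triangle TXQ ⇒ D = (1, -1)
Every point depending on F is an affine combination of F and λ-independent points, so each such coordinate is linear in λ; the λ² term in each signed area is a multiple of (T−Q)×(T−Q) = 0, so 2·[FQD] and 2·[JFT] are each linear in λ. Evaluating at λ=0 and λ=1:
  2·[FQD] = −λ,   2·[JFT] = -2·λ + 2
So [FQD]:[JFT] = (−λ) / (-2·λ + 2). Setting this equal to -3/2:
  −λ = -3/2·(-2·λ + 2)  ⇒  λ = 3/4
Then r = λ/(1−λ) = (3/4)/(1/4) = 3. Check: with r = 3, F = (5/4, -3/4) and [FQD]:[JFT] = -3/2 as required.

r = 3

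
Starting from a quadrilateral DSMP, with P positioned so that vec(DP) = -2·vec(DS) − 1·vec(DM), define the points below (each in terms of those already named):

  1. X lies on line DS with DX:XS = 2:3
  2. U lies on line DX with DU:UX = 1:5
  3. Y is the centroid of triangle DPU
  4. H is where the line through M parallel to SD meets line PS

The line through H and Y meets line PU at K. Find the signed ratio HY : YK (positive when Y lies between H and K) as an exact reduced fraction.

HY:YK = -85

Set D = (0, 0), S = (1, 0), M = (0, 1), P = (-2, -1); any affine frame gives the same invariant.
1. X lies on line DS with DX:XS = 2:3 ⇒ X = (2/5, 0)
2. U lies on line DX with DU:UX = 1:5 ⇒ U = (1/15, 0)
3. Y is the centroid of triangle DPU ⇒ Y = (-29/45, -1/3)
4. H is where the line through M parallel to SD meets line PS ⇒ H = (4, 1)
line HY meets PU at K = (-752/1275, -27/85)
Y = H + t·(K−H) with t = 85/84, so HY:YK = 85/84:-1/84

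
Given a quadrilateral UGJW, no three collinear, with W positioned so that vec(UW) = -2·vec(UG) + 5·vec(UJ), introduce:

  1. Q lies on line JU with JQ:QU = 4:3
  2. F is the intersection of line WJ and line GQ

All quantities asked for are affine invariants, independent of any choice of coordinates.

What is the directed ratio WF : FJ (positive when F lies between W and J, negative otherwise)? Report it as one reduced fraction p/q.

Assign U = (0, 0), G = (1, 0), J = (0, 1), W = (-2, 5) — the answer is frame-independent, so this choice is without loss of generality.
1. Q lies on line JU with JQ:QU = 4:3 ⇒ Q = (0, 3/7)
2. F is the intersection of line WJ and line GQ ⇒ F = (4/11, 3/11)
F = W + t·(J−W) with t = 13/11, so WF:FJ = t:(1−t) = 13/11:-2/11

WF:FJ = -13/2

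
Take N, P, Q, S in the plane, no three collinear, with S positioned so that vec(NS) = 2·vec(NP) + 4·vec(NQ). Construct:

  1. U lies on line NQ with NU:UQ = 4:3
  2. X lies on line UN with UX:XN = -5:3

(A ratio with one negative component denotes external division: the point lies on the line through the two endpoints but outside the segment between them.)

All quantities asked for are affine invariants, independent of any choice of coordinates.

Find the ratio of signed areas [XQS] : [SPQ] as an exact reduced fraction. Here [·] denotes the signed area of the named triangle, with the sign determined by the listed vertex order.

Choose coordinates N = (0, 0), P = (1, 0), Q = (0, 1), S = (2, 4).
1. U lies on line NQ with NU:UQ = 4:3 ⇒ U = (0, 4/7)
2. X lies on line UN with UX:XN = -5:3 ⇒ X = (0, -6/7)
2·[XQS] = -26/7, 2·[SPQ] = -5
[XQS]:[SPQ] = -26/7:-5 = 26/35

[XQS]:[SPQ] = 26/35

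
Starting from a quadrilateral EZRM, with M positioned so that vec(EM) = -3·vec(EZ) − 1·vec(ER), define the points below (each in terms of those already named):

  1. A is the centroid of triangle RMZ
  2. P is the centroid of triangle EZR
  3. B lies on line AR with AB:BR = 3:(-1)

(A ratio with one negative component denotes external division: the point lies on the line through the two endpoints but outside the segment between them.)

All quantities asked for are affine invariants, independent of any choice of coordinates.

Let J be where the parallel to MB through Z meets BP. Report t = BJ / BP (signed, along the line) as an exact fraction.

t = 12/7

Set E = (0, 0), Z = (1, 0), R = (0, 1), M = (-3, -1); any affine frame gives the same invariant.
1. A is the centroid of triangle RMZ ⇒ A = (-2/3, 0)
2. P is the centroid of triangle EZR ⇒ P = (1/3, 1/3)
3. B lies on line AR with AB:BR = 3:(-1) ⇒ B = (1/3, 3/2)
through Z parallel to MB: direction (10/3, 5/2); meets BP at J = (1/3, -1/2)
J = B + t·(P−B) with t = 12/7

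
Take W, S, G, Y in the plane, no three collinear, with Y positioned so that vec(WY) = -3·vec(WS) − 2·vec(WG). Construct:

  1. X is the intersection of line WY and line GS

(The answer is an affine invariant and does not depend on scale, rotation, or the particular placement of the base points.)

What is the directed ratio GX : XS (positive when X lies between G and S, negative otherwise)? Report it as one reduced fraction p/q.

GX:XS = 3/2

Work in coordinates with W = (0, 0), S = (1, 0), G = (0, 1), Y = (-3, -2).
1. X is the intersection of line WY and line GS ⇒ X = (3/5, 2/5)
X = G + t·(S−G) with t = 3/5, so GX:XS = t:(1−t) = 3/5:2/5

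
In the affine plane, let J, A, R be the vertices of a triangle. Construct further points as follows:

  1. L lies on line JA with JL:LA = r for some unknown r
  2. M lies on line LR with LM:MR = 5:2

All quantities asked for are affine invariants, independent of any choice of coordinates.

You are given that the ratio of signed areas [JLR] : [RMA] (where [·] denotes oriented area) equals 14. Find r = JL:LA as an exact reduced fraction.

r = 4

Set J = (0, 0), A = (1, 0), R = (0, 1); any affine frame gives the same invariant.
1. With JL:LA = r, write λ = r/(r+1) so L = J + λ·(A−J); L is affine-linear in λ
2. M lies on line LR with LM:MR = 5:2 ⇒ M is an affine combination of earlier points and hence also affine-linear in λ
Every point depending on L is an affine combination of L and λ-independent points, so each such coordinate is linear in λ; the λ² term in each signed area is a multiple of (A−J)×(A−J) = 0, so 2·[JLR] and 2·[RMA] are each linear in λ. Evaluating at λ=0 and λ=1:
  2·[JLR] = λ,   2·[RMA] = -2/7·λ + 2/7
So [JLR]:[RMA] = (λ) / (-2/7·λ + 2/7). Setting this equal to 14:
  λ = 14·(-2/7·λ + 2/7)  ⇒  λ = 4/5
Then r = λ/(1−λ) = (4/5)/(1/5) = 4. Check: with r = 4, L = (4/5, 0) and [JLR]:[RMA] = 14 as required.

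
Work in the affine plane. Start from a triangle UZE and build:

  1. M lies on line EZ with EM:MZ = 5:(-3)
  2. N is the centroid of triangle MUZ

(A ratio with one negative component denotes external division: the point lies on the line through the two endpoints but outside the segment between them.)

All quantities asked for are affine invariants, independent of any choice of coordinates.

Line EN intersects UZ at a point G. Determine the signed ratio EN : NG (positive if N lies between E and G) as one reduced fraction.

Work in coordinates with U = (0, 0), Z = (1, 0), E = (0, 1).
1. M lies on line EZ with EM:MZ = 5:(-3) ⇒ M = (5/2, -3/2)
2. N is the centroid of triangle MUZ ⇒ N = (7/6, -1/2)
line EN meets UZ at G = (7/9, 0)
N = E + t·(G−E) with t = 3/2, so EN:NG = 3/2:-1/2

EN:NG = -3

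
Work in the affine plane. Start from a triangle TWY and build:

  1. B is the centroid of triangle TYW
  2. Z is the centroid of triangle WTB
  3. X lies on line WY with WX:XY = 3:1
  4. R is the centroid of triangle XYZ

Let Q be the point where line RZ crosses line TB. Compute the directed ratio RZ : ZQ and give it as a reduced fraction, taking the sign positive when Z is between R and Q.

Assign T = (0, 0), W = (1, 0), Y = (0, 1) — the answer is frame-independent, so this choice is without loss of generality.
1. B is the centroid of triangle TYW ⇒ B = (1/3, 1/3)
2. Z is the centroid of triangle WTB ⇒ Z = (4/9, 1/9)
3. X lies on line WY with WX:XY = 3:1 ⇒ X = (1/4, 3/4)
4. R is the centroid of triangle XYZ ⇒ R = (25/108, 67/108)
line RZ meets TB at Q = (9/26, 9/26)
Z = R + t·(Q−R) with t = 13/7, so RZ:ZQ = 13/7:-6/7

RZ:ZQ = -13/6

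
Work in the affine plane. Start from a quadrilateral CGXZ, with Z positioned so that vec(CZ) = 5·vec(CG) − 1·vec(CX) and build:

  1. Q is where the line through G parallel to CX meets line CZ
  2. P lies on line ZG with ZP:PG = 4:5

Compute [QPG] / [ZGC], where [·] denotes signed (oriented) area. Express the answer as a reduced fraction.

[QPG]:[ZGC] = 4/9

Assign C = (0, 0), G = (1, 0), X = (0, 1), Z = (5, -1) — the answer is frame-independent, so this choice is without loss of generality.
1. Q is where the line through G parallel to CX meets line CZ ⇒ Q = (1, -1/5)
2. P lies on line ZG with ZP:PG = 4:5 ⇒ P = (29/9, -5/9)
2·[QPG] = 4/9, 2·[ZGC] = 1
[QPG]:[ZGC] = 4/9:1 = 4/9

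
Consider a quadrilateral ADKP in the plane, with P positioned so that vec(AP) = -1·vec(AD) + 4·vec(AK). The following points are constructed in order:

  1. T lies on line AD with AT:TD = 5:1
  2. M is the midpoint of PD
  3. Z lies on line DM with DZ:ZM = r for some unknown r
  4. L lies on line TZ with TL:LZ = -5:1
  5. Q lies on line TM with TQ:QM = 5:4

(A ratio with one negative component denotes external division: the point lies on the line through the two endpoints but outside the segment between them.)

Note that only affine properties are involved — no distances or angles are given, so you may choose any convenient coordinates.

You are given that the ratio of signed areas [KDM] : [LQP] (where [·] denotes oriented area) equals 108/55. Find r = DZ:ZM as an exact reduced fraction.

Work in coordinates with A = (0, 0), D = (1, 0), K = (0, 1), P = (-1, 4).
1. T lies on line AD with AT:TD = 5:1 ⇒ T = (5/6, 0)
2. M is the midpoint of PD ⇒ M = (0, 2)
3. With DZ:ZM = r, write λ = r/(r+1) so Z = D + λ·(M−D); Z is affine-linear in λ
4. L lies on line TZ with TL:LZ = -5:1 ⇒ L is an affine combination of earlier points and hence also affine-linear in λ
5. Q lies on line TM with TQ:QM = 5:4 ⇒ Q = (10/27, 10/9)
Every point depending on Z is an affine combination of Z and λ-independent points, so each such coordinate is linear in λ; the λ² term in each signed area is a multiple of (M−D)×(M−D) = 0, so 2·[KDM] and 2·[LQP] are each linear in λ. Evaluating at λ=0 and λ=1:
  2·[KDM] = 1,   2·[LQP] = 5/27·λ − 5/12
So [KDM]:[LQP] = (1) / (5/27·λ − 5/12). Setting this equal to 108/55:
  1 = 108/55·(5/27·λ − 5/12)  ⇒  λ = 5
Then r = λ/(1−λ) = (5)/(-4) = -5/4. Check: with r = -5/4, Z = (-4, 10) and [KDM]:[LQP] = 108/55 as required.

r = -5/4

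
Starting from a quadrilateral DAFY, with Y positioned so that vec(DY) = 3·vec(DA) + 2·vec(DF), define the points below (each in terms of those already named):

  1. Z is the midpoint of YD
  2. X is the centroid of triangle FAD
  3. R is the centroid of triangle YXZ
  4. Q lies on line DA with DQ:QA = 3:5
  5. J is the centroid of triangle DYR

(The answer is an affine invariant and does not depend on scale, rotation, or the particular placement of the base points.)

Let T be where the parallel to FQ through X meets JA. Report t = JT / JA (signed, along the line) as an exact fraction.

t = 317/200

Set D = (0, 0), A = (1, 0), F = (0, 1), Y = (3, 2); any affine frame gives the same invariant.
1. Z is the midpoint of YD ⇒ Z = (3/2, 1)
2. X is the centroid of triangle FAD ⇒ X = (1/3, 1/3)
3. R is the centroid of triangle YXZ ⇒ R = (29/18, 10/9)
4. Q lies on line DA with DQ:QA = 3:5 ⇒ Q = (3/8, 0)
5. J is the centroid of triangle DYR ⇒ J = (83/54, 28/27)
through X parallel to FQ: direction (3/8, -1); meets JA at T = (823/1200, -91/150)
T = J + t·(A−J) with t = 317/200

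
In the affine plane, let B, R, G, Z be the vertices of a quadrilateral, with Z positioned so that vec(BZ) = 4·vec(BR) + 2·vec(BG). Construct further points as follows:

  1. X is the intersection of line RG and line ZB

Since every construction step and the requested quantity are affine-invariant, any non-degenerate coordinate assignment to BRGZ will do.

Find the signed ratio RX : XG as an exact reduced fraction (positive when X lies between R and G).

RX:XG = 1/2

Choose coordinates B = (0, 0), R = (1, 0), G = (0, 1), Z = (4, 2).
1. X is the intersection of line RG and line ZB ⇒ X = (2/3, 1/3)
X = R + t·(G−R) with t = 1/3, so RX:XG = t:(1−t) = 1/3:2/3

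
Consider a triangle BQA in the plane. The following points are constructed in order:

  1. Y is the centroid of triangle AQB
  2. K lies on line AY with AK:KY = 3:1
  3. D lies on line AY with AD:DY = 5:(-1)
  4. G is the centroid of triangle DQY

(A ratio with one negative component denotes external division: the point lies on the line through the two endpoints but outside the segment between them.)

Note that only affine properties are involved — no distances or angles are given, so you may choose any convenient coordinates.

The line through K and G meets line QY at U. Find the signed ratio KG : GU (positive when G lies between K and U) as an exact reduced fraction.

Assign B = (0, 0), Q = (1, 0), A = (0, 1) — the answer is frame-independent, so this choice is without loss of generality.
1. Y is the centroid of triangle AQB ⇒ Y = (1/3, 1/3)
2. K lies on line AY with AK:KY = 3:1 ⇒ K = (1/4, 1/2)
3. D lies on line AY with AD:DY = 5:(-1) ⇒ D = (5/12, 1/6)
4. G is the centroid of triangle DQY ⇒ G = (7/12, 1/6)
line KG meets QY at U = (1/2, 1/4)
G = K + t·(U−K) with t = 4/3, so KG:GU = 4/3:-1/3

KG:GU = -4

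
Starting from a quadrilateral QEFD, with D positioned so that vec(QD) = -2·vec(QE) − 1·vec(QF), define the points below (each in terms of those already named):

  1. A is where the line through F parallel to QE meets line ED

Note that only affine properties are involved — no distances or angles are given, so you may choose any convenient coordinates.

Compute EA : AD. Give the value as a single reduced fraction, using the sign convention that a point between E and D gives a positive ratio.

Work in coordinates with Q = (0, 0), E = (1, 0), F = (0, 1), D = (-2, -1).
1. A is where the line through F parallel to QE meets line ED ⇒ A = (4, 1)
A = E + t·(D−E) with t = -1, so EA:AD = t:(1−t) = -1:2

EA:AD = -1/2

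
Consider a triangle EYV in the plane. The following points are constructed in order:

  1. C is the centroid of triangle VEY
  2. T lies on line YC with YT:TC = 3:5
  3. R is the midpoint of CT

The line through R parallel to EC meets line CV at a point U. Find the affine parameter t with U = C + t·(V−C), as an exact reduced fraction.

t = -5/16

Work in coordinates with E = (0, 0), Y = (1, 0), V = (0, 1).
1. C is the centroid of triangle VEY ⇒ C = (1/3, 1/3)
2. T lies on line YC with YT:TC = 3:5 ⇒ T = (3/4, 1/8)
3. R is the midpoint of CT ⇒ R = (13/24, 11/48)
through R parallel to EC: direction (1/3, 1/3); meets CV at U = (7/16, 1/8)
U = C + t·(V−C) with t = -5/16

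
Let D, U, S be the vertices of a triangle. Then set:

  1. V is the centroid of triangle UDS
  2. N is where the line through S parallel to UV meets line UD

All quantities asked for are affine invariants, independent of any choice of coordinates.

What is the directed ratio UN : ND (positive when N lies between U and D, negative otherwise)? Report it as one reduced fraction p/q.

UN:ND = -1/2

Work in coordinates with D = (0, 0), U = (1, 0), S = (0, 1).
1. V is the centroid of triangle UDS ⇒ V = (1/3, 1/3)
2. N is where the line through S parallel to UV meets line UD ⇒ N = (2, 0)
N = U + t·(D−U) with t = -1, so UN:ND = t:(1−t) = -1:2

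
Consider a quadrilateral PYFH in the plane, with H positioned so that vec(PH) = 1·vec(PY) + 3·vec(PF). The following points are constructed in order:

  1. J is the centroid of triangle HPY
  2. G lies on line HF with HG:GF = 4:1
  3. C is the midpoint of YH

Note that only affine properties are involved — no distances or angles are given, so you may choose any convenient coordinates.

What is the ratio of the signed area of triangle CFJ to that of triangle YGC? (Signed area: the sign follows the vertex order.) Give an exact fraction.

Assign P = (0, 0), Y = (1, 0), F = (0, 1), H = (1, 3) — the answer is frame-independent, so this choice is without loss of generality.
1. J is the centroid of triangle HPY ⇒ J = (2/3, 1)
2. G lies on line HF with HG:GF = 4:1 ⇒ G = (1/5, 7/5)
3. C is the midpoint of YH ⇒ C = (1, 3/2)
2·[CFJ] = 1/3, 2·[YGC] = -6/5
[CFJ]:[YGC] = 1/3:-6/5 = -5/18

[CFJ]:[YGC] = -5/18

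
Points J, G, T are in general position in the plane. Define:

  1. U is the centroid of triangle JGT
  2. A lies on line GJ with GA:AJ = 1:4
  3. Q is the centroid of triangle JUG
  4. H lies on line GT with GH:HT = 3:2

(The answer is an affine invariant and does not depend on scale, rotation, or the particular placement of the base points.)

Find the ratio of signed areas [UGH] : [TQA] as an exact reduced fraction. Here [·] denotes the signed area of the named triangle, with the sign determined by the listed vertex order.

Assign J = (0, 0), G = (1, 0), T = (0, 1) — the answer is frame-independent, so this choice is without loss of generality.
1. U is the centroid of triangle JGT ⇒ U = (1/3, 1/3)
2. A lies on line GJ with GA:AJ = 1:4 ⇒ A = (4/5, 0)
3. Q is the centroid of triangle JUG ⇒ Q = (4/9, 1/9)
4. H lies on line GT with GH:HT = 3:2 ⇒ H = (2/5, 3/5)
2·[UGH] = 1/5, 2·[TQA] = 4/15
[UGH]:[TQA] = 1/5:4/15 = 3/4

[UGH]:[TQA] = 3/4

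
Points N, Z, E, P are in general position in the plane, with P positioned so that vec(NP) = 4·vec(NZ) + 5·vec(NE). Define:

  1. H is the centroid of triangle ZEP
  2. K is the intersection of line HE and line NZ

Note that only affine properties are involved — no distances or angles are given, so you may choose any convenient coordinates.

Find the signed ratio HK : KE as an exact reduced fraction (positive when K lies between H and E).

HK:KE = -2

Work in coordinates with N = (0, 0), Z = (1, 0), E = (0, 1), P = (4, 5).
1. H is the centroid of triangle ZEP ⇒ H = (5/3, 2)
2. K is the intersection of line HE and line NZ ⇒ K = (-5/3, 0)
K = H + t·(E−H) with t = 2, so HK:KE = t:(1−t) = 2:-1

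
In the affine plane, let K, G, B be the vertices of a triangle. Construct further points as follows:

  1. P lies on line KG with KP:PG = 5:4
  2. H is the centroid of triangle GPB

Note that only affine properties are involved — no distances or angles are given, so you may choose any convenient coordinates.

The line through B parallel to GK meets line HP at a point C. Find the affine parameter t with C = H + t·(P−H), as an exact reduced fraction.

Set K = (0, 0), G = (1, 0), B = (0, 1); any affine frame gives the same invariant.
1. P lies on line KG with KP:PG = 5:4 ⇒ P = (5/9, 0)
2. H is the centroid of triangle GPB ⇒ H = (14/27, 1/3)
through B parallel to GK: direction (-1, 0); meets HP at C = (4/9, 1)
C = H + t·(P−H) with t = -2

t = -2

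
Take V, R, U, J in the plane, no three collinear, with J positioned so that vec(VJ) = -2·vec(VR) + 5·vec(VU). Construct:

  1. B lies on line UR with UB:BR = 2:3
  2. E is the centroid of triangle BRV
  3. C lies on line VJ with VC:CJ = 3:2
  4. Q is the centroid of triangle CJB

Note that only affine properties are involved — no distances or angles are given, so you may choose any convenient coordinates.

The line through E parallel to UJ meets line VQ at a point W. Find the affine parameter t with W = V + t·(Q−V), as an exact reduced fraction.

Assign V = (0, 0), R = (1, 0), U = (0, 1), J = (-2, 5) — the answer is frame-independent, so this choice is without loss of generality.
1. B lies on line UR with UB:BR = 2:3 ⇒ B = (2/5, 3/5)
2. E is the centroid of triangle BRV ⇒ E = (7/15, 1/5)
3. C lies on line VJ with VC:CJ = 3:2 ⇒ C = (-6/5, 3)
4. Q is the centroid of triangle CJB ⇒ Q = (-14/15, 43/15)
through E parallel to UJ: direction (-2, 4); meets VQ at W = (-238/225, 731/225)
W = V + t·(Q−V) with t = 17/15

t = 17/15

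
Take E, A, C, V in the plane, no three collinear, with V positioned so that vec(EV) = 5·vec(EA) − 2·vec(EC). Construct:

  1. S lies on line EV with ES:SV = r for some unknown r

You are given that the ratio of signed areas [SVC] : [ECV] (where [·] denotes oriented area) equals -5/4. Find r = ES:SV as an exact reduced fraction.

r = -1/5

Set E = (0, 0), A = (1, 0), C = (0, 1), V = (5, -2); any affine frame gives the same invariant.
1. With ES:SV = r, write λ = r/(r+1) so S = E + λ·(V−E); S is affine-linear in λ
Every point depending on S is an affine combination of S and λ-independent points, so each such coordinate is linear in λ; the λ² term in each signed area is a multiple of (V−E)×(V−E) = 0, so 2·[SVC] and 2·[ECV] are each linear in λ. Evaluating at λ=0 and λ=1:
  2·[SVC] = -5·λ + 5,   2·[ECV] = -5
So [SVC]:[ECV] = (-5·λ + 5) / (-5). Setting this equal to -5/4:
  -5·λ + 5 = -5/4·(-5)  ⇒  λ = -1/4
Then r = λ/(1−λ) = (-1/4)/(5/4) = -1/5. Check: with r = -1/5, S = (-5/4, 1/2) and [SVC]:[ECV] = -5/4 as required.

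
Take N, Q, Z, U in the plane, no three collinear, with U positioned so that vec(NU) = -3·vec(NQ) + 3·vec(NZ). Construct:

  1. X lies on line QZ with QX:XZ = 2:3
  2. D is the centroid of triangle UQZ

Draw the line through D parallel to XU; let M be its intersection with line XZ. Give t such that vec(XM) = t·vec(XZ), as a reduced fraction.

Set N = (0, 0), Q = (1, 0), Z = (0, 1), U = (-3, 3); any affine frame gives the same invariant.
1. X lies on line QZ with QX:XZ = 2:3 ⇒ X = (3/5, 2/5)
2. D is the centroid of triangle UQZ ⇒ D = (-2/3, 4/3)
through D parallel to XU: direction (-18/5, 13/5); meets XZ at M = (8/15, 7/15)
M = X + t·(Z−X) with t = 1/9

t = 1/9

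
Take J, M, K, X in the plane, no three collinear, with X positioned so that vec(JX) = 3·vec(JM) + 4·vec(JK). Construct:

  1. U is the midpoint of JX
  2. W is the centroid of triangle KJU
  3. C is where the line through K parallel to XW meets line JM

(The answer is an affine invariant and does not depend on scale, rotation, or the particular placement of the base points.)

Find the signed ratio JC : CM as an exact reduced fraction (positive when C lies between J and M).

JC:CM = -5/11

Choose coordinates J = (0, 0), M = (1, 0), K = (0, 1), X = (3, 4).
1. U is the midpoint of JX ⇒ U = (3/2, 2)
2. W is the centroid of triangle KJU ⇒ W = (1/2, 1)
3. C is where the line through K parallel to XW meets line JM ⇒ C = (-5/6, 0)
C = J + t·(M−J) with t = -5/6, so JC:CM = t:(1−t) = -5/6:11/6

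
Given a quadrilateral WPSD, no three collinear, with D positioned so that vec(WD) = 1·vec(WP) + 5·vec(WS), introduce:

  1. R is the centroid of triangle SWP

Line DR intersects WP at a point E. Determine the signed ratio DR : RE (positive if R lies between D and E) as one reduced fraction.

DR:RE = 14

Assign W = (0, 0), P = (1, 0), S = (0, 1), D = (1, 5) — the answer is frame-independent, so this choice is without loss of generality.
1. R is the centroid of triangle SWP ⇒ R = (1/3, 1/3)
line DR meets WP at E = (2/7, 0)
R = D + t·(E−D) with t = 14/15, so DR:RE = 14/15:1/15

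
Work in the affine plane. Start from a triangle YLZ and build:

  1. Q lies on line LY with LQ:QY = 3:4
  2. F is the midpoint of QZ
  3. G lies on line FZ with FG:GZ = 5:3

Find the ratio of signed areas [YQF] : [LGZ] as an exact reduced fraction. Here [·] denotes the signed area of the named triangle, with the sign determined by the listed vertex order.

[YQF]:[LGZ] = -32/9

Choose coordinates Y = (0, 0), L = (1, 0), Z = (0, 1).
1. Q lies on line LY with LQ:QY = 3:4 ⇒ Q = (4/7, 0)
2. F is the midpoint of QZ ⇒ F = (2/7, 1/2)
3. G lies on line FZ with FG:GZ = 5:3 ⇒ G = (3/28, 13/16)
2·[YQF] = 2/7, 2·[LGZ] = -9/112
[YQF]:[LGZ] = 2/7:-9/112 = -32/9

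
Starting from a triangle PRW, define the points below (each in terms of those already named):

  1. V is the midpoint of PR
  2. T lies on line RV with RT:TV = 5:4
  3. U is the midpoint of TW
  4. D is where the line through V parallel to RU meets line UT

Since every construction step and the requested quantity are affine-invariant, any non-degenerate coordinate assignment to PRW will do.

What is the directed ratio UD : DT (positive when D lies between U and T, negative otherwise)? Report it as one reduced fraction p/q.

Work in coordinates with P = (0, 0), R = (1, 0), W = (0, 1).
1. V is the midpoint of PR ⇒ V = (1/2, 0)
2. T lies on line RV with RT:TV = 5:4 ⇒ T = (13/18, 0)
3. U is the midpoint of TW ⇒ U = (13/36, 1/2)
4. D is where the line through V parallel to RU meets line UT ⇒ D = (91/90, -2/5)
D = U + t·(T−U) with t = 9/5, so UD:DT = t:(1−t) = 9/5:-4/5

UD:DT = -9/4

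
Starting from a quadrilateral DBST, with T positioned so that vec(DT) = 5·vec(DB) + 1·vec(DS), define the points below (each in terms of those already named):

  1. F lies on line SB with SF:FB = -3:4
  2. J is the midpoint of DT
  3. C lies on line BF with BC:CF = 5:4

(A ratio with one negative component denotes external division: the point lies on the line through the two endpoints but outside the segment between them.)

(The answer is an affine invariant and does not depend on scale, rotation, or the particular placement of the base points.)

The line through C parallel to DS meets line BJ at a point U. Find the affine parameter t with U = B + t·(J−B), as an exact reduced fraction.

t = -40/27

Work in coordinates with D = (0, 0), B = (1, 0), S = (0, 1), T = (5, 1).
1. F lies on line SB with SF:FB = -3:4 ⇒ F = (-3, 4)
2. J is the midpoint of DT ⇒ J = (5/2, 1/2)
3. C lies on line BF with BC:CF = 5:4 ⇒ C = (-11/9, 20/9)
through C parallel to DS: direction (0, 1); meets BJ at U = (-11/9, -20/27)
U = B + t·(J−B) with t = -40/27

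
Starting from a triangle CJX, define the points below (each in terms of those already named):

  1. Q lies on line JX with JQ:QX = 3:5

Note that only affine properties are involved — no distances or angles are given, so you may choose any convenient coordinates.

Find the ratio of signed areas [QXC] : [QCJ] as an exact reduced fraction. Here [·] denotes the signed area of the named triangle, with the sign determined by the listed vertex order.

[QXC]:[QCJ] = 5/3

Set C = (0, 0), J = (1, 0), X = (0, 1); any affine frame gives the same invariant.
1. Q lies on line JX with JQ:QX = 3:5 ⇒ Q = (5/8, 3/8)
2·[QXC] = 5/8, 2·[QCJ] = 3/8
[QXC]:[QCJ] = 5/8:3/8 = 5/3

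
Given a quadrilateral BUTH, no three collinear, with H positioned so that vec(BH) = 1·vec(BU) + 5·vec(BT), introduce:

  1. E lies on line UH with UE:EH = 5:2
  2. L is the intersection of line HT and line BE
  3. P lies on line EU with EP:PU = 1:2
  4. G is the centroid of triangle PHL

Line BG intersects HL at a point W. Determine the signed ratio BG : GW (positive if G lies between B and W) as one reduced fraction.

BG:GW = 8/55

Work in coordinates with B = (0, 0), U = (1, 0), T = (0, 1), H = (1, 5).
1. E lies on line UH with UE:EH = 5:2 ⇒ E = (1, 25/7)
2. L is the intersection of line HT and line BE ⇒ L = (-7/3, -25/3)
3. P lies on line EU with EP:PU = 1:2 ⇒ P = (1, 50/21)
4. G is the centroid of triangle PHL ⇒ G = (-1/9, -20/63)
line BG meets HL at W = (-7/8, -5/2)
G = B + t·(W−B) with t = 8/63, so BG:GW = 8/63:55/63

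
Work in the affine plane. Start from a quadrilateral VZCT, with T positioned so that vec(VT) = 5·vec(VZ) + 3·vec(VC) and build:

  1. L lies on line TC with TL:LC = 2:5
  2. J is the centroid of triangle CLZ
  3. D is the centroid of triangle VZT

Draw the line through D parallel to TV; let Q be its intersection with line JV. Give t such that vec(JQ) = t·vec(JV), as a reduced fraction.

t = 15/8

Work in coordinates with V = (0, 0), Z = (1, 0), C = (0, 1), T = (5, 3).
1. L lies on line TC with TL:LC = 2:5 ⇒ L = (25/7, 17/7)
2. J is the centroid of triangle CLZ ⇒ J = (32/21, 8/7)
3. D is the centroid of triangle VZT ⇒ D = (2, 1)
through D parallel to TV: direction (-5, -3); meets JV at Q = (-4/3, -1)
Q = J + t·(V−J) with t = 15/8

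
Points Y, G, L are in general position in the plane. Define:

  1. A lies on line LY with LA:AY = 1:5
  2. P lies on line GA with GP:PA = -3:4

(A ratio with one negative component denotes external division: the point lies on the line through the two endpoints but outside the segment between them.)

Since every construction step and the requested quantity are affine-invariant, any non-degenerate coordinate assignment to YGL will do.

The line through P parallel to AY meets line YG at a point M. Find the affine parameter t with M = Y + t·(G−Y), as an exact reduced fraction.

Work in coordinates with Y = (0, 0), G = (1, 0), L = (0, 1).
1. A lies on line LY with LA:AY = 1:5 ⇒ A = (0, 5/6)
2. P lies on line GA with GP:PA = -3:4 ⇒ P = (4, -5/2)
through P parallel to AY: direction (0, -5/6); meets YG at M = (4, 0)
M = Y + t·(G−Y) with t = 4

t = 4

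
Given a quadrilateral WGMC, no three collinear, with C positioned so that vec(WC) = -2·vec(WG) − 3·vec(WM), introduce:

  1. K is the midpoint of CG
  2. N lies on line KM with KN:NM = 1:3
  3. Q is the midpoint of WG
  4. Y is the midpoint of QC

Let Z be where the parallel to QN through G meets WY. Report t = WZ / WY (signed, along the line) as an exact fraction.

Assign W = (0, 0), G = (1, 0), M = (0, 1), C = (-2, -3) — the answer is frame-independent, so this choice is without loss of generality.
1. K is the midpoint of CG ⇒ K = (-1/2, -3/2)
2. N lies on line KM with KN:NM = 1:3 ⇒ N = (-3/8, -7/8)
3. Q is the midpoint of WG ⇒ Q = (1/2, 0)
4. Y is the midpoint of QC ⇒ Y = (-3/4, -3/2)
through G parallel to QN: direction (-7/8, -7/8); meets WY at Z = (-1, -2)
Z = W + t·(Y−W) with t = 4/3

t = 4/3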